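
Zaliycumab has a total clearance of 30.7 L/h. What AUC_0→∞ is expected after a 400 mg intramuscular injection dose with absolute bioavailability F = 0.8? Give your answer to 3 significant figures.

AUC = 10.4 mg/L·h

AUC_0→∞ = F × Dose / CL
        = 0.8 × 400 / 30.7 = 10.4235 mg/L·h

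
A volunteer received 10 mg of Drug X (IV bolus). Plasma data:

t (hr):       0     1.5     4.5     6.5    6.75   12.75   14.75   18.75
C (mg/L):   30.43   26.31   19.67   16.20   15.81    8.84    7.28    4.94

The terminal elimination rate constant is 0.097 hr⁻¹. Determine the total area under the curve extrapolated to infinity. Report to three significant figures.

Trapezoidal AUC_0→18.75:
  [0→1.5]: (30.43+26.31)/2 × 1.5 = 42.555
  [1.5→4.5]: (26.31+19.67)/2 × 3 = 68.97
  [4.5→6.5]: (19.67+16.20)/2 × 2 = 35.87
  [6.5→6.75]: (16.20+15.81)/2 × 0.25 = 4.00125
  [6.75→12.75]: (15.81+8.84)/2 × 6 = 73.95
  [12.75→14.75]: (8.84+7.28)/2 × 2 = 16.12
  [14.75→18.75]: (7.28+4.94)/2 × 4 = 24.44
  Sum = 265.90625 mg/L·hr
Extrapolated tail: C_last / k_e = 4.94 / 0.097 = 50.928
AUC_0→∞ = 265.90625 + 50.928 = 316.83425 mg/L·hr

AUC = 317 mg/L·hr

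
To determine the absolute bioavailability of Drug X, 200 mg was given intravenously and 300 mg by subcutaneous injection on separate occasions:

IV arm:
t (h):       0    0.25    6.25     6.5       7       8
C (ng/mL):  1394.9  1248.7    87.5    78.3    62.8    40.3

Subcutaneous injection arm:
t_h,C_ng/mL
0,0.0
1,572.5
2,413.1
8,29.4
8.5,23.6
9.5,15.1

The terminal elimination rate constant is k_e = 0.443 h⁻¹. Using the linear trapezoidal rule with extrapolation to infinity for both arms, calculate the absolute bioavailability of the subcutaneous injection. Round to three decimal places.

F = 0.319

Trapezoidal AUC_0→8 (IV):
  [0→0.25]: (1394.9+1248.7)/2 × 0.25 = 330.45
  [0.25→6.25]: (1248.7+87.5)/2 × 6 = 4008.6
  [6.25→6.5]: (87.5+78.3)/2 × 0.25 = 20.725
  [6.5→7]: (78.3+62.8)/2 × 0.5 = 35.275
  [7→8]: (62.8+40.3)/2 × 1 = 51.55
  Sum = 4446.6 ng/mL·h
IV tail: 40.3/0.443 = 90.971; AUC_iv,0→∞ = 4446.6 + 90.971 = 4537.571 ng/mL·h
Trapezoidal AUC_0→9.5 (subcutaneous injection):
  [0→1]: (0.0+572.5)/2 × 1 = 286.25
  [1→2]: (572.5+413.1)/2 × 1 = 492.8
  [2→8]: (413.1+29.4)/2 × 6 = 1327.5
  [8→8.5]: (29.4+23.6)/2 × 0.5 = 13.25
  [8.5→9.5]: (23.6+15.1)/2 × 1 = 19.35
  Sum = 2139.15 ng/mL·h
subcutaneous injection tail: 15.1/0.443 = 34.086; AUC_ev,0→∞ = 2139.15 + 34.086 = 2173.236 ng/mL·h
F = (AUC_ev/D_ev)/(AUC_iv/D_iv) = (2173.236/300)/(4537.571/200) = 7.24412/22.687855 = 0.3193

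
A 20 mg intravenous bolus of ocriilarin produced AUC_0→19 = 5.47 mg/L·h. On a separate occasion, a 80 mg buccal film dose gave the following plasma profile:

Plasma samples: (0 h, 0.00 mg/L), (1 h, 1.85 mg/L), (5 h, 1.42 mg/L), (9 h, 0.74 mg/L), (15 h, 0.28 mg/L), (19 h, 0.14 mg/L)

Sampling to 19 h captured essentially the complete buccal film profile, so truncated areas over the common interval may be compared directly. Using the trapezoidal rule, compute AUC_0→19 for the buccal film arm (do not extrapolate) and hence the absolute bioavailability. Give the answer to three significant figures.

Trapezoidal AUC_0→19 (buccal film):
  [0→1]: (0.00+1.85)/2 × 1 = 0.925
  [1→5]: (1.85+1.42)/2 × 4 = 6.54
  [5→9]: (1.42+0.74)/2 × 4 = 4.32
  [9→15]: (0.74+0.28)/2 × 6 = 3.06
  [15→19]: (0.28+0.14)/2 × 4 = 0.84
  Sum = 15.685 mg/L·h
F = (AUC_ev/D_ev)/(AUC_iv/D_iv) = (15.685/80)/(5.47/20) = 0.1960625/0.2735 = 0.7169

F = 0.717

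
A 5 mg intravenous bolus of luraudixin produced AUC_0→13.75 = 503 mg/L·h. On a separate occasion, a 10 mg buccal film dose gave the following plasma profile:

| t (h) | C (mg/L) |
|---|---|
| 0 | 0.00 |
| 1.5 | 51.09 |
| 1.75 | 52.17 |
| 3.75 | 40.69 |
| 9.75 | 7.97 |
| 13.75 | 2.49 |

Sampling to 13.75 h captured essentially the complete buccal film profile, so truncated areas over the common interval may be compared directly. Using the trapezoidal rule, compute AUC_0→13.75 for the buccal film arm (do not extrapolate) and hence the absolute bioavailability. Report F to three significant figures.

Trapezoidal AUC_0→13.75 (buccal film):
  [0→1.5]: (0.00+51.09)/2 × 1.5 = 38.3175
  [1.5→1.75]: (51.09+52.17)/2 × 0.25 = 12.9075
  [1.75→3.75]: (52.17+40.69)/2 × 2 = 92.86
  [3.75→9.75]: (40.69+7.97)/2 × 6 = 145.98
  [9.75→13.75]: (7.97+2.49)/2 × 4 = 20.92
  Sum = 310.985 mg/L·h
F = (AUC_ev/D_ev)/(AUC_iv/D_iv) = (310.985/10)/(503/5) = 31.0985/100.6 = 0.3091

F = 0.309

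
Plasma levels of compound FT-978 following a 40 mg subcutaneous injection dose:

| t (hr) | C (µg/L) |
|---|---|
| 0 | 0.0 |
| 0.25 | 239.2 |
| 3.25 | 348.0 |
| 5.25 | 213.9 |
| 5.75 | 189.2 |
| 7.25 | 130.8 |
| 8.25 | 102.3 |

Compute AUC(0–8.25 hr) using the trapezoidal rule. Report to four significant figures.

Trapezoidal AUC_0→8.25:
  [0→0.25]: (0.0+239.2)/2 × 0.25 = 29.9
  [0.25→3.25]: (239.2+348.0)/2 × 3 = 880.8
  [3.25→5.25]: (348.0+213.9)/2 × 2 = 561.9
  [5.25→5.75]: (213.9+189.2)/2 × 0.5 = 100.775
  [5.75→7.25]: (189.2+130.8)/2 × 1.5 = 240.0
  [7.25→8.25]: (130.8+102.3)/2 × 1 = 116.55
  Sum = 1929.925 µg/L·hr

AUC = 1930 µg/L·hr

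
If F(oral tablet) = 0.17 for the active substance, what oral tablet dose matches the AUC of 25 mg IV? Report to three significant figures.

D_oral = 147 mg

For equal systemic exposure: F × D_ev = D_iv
D_ev = D_iv / F = 25 / 0.17 = 147.059 mg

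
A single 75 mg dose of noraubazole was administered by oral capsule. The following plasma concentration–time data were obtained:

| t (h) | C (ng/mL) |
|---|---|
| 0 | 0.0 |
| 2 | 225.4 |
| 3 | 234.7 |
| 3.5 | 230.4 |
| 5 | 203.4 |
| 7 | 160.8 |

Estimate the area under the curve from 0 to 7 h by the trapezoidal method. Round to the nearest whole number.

Trapezoidal AUC_0→7:
  [0→2]: (0.0+225.4)/2 × 2 = 225.4
  [2→3]: (225.4+234.7)/2 × 1 = 230.05
  [3→3.5]: (234.7+230.4)/2 × 0.5 = 116.275
  [3.5→5]: (230.4+203.4)/2 × 1.5 = 325.35
  [5→7]: (203.4+160.8)/2 × 2 = 364.2
  Sum = 1261.275 ng/mL·h

AUC = 1261 ng/mL·h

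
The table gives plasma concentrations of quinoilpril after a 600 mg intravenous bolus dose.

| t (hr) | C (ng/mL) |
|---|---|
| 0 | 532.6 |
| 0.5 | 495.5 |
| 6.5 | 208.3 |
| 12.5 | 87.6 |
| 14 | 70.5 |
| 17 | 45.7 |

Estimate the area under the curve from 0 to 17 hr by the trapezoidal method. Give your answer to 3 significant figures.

AUC = 3550 ng/mL·hr

Trapezoidal AUC_0→17:
  [0→0.5]: (532.6+495.5)/2 × 0.5 = 257.025
  [0.5→6.5]: (495.5+208.3)/2 × 6 = 2111.4
  [6.5→12.5]: (208.3+87.6)/2 × 6 = 887.7
  [12.5→14]: (87.6+70.5)/2 × 1.5 = 118.575
  [14→17]: (70.5+45.7)/2 × 3 = 174.3
  Sum = 3549.0 ng/mL·hr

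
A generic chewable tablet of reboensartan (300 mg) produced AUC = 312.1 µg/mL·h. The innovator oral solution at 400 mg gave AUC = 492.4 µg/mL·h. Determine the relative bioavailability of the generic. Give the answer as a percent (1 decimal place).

F_rel = 84.5%

F_rel = (AUC_test/D_test) / (AUC_ref/D_ref)
      = (312.1/300) / (492.4/400)
      = 1.04033 / 1.231 = 0.8451 = 84.51%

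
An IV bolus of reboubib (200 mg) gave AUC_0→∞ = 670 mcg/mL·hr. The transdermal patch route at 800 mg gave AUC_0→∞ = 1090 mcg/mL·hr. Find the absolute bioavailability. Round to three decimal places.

F = 0.407

F = (AUC_ev / D_ev) / (AUC_iv / D_iv)
  = (1090/800) / (670/200)
  = 1.3625 / 3.35 = 0.4067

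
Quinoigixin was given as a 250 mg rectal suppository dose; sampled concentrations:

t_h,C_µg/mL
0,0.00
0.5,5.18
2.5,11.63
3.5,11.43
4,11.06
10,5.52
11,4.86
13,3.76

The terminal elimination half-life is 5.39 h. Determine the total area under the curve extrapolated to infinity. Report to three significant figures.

AUC = 128 µg/mL·h

Trapezoidal AUC_0→13:
  [0→0.5]: (0.00+5.18)/2 × 0.5 = 1.295
  [0.5→2.5]: (5.18+11.63)/2 × 2 = 16.81
  [2.5→3.5]: (11.63+11.43)/2 × 1 = 11.53
  [3.5→4]: (11.43+11.06)/2 × 0.5 = 5.6225
  [4→10]: (11.06+5.52)/2 × 6 = 49.74
  [10→11]: (5.52+4.86)/2 × 1 = 5.19
  [11→13]: (4.86+3.76)/2 × 2 = 8.62
  Sum = 98.8075 µg/mL·h
k_e = ln2 / t½ = 0.693147 / 5.39 = 0.1286 h^-1
Extrapolated tail: C_last / k_e = 3.76 / 0.1286 = 29.238
AUC_0→∞ = 98.8075 + 29.238 = 128.0455 µg/mL·h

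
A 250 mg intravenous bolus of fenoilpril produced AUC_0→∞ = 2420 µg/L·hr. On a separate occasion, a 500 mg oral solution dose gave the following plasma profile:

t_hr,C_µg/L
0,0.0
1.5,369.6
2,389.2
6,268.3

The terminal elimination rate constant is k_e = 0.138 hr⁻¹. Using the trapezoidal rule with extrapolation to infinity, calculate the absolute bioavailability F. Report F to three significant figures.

Trapezoidal AUC_0→6 (oral solution):
  [0→1.5]: (0.0+369.6)/2 × 1.5 = 277.2
  [1.5→2]: (369.6+389.2)/2 × 0.5 = 189.7
  [2→6]: (389.2+268.3)/2 × 4 = 1315.0
  Sum = 1781.9 µg/L·hr
Tail: C_last/k_e = 268.3/0.138 = 1944.203
AUC_0→∞ (oral solution) = 1781.9 + 1944.203 = 3726.103 µg/L·hr
F = (AUC_ev/D_ev)/(AUC_iv/D_iv) = (3726.103/500)/(2420/250) = 7.452206/9.68 = 0.7699

F = 0.770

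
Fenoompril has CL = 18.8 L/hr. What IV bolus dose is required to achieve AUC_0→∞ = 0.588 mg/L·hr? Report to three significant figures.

Dose_iv = CL × AUC_0→∞
     = 18.8 × 0.588 = 11.0544 mg

Dose = 11.1 mg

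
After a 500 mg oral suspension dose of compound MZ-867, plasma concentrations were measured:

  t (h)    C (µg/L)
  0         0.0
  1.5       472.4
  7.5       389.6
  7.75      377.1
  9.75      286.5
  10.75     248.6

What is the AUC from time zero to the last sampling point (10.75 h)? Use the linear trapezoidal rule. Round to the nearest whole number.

AUC = 3967 µg/L·h

Trapezoidal AUC_0→10.75:
  [0→1.5]: (0.0+472.4)/2 × 1.5 = 354.3
  [1.5→7.5]: (472.4+389.6)/2 × 6 = 2586.0
  [7.5→7.75]: (389.6+377.1)/2 × 0.25 = 95.8375
  [7.75→9.75]: (377.1+286.5)/2 × 2 = 663.6
  [9.75→10.75]: (286.5+248.6)/2 × 1 = 267.55
  Sum = 3967.2875 µg/L·h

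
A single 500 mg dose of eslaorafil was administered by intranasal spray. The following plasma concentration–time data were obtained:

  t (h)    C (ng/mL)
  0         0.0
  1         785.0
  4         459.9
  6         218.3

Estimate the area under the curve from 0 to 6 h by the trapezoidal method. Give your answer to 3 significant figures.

Trapezoidal AUC_0→6:
  [0→1]: (0.0+785.0)/2 × 1 = 392.5
  [1→4]: (785.0+459.9)/2 × 3 = 1867.35
  [4→6]: (459.9+218.3)/2 × 2 = 678.2
  Sum = 2938.05 ng/mL·h

AUC = 2940 ng/mL·h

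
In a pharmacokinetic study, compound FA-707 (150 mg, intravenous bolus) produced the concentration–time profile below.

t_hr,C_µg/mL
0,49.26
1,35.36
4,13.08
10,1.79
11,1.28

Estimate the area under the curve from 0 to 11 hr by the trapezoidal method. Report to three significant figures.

AUC = 161 µg/mL·hr

Trapezoidal AUC_0→11:
  [0→1]: (49.26+35.36)/2 × 1 = 42.31
  [1→4]: (35.36+13.08)/2 × 3 = 72.66
  [4→10]: (13.08+1.79)/2 × 6 = 44.61
  [10→11]: (1.79+1.28)/2 × 1 = 1.535
  Sum = 161.115 µg/mL·hr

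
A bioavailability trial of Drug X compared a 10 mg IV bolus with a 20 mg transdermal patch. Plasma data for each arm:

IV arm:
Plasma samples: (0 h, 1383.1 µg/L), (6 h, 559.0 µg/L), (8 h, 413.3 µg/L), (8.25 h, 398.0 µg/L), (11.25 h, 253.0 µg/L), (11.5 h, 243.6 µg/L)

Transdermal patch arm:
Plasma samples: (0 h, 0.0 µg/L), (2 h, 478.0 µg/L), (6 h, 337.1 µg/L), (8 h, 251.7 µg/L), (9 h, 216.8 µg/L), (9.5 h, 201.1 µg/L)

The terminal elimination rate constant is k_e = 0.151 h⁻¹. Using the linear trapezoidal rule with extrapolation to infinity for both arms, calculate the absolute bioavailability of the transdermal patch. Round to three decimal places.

Trapezoidal AUC_0→11.5 (IV):
  [0→6]: (1383.1+559.0)/2 × 6 = 5826.3
  [6→8]: (559.0+413.3)/2 × 2 = 972.3
  [8→8.25]: (413.3+398.0)/2 × 0.25 = 101.4125
  [8.25→11.25]: (398.0+253.0)/2 × 3 = 976.5
  [11.25→11.5]: (253.0+243.6)/2 × 0.25 = 62.075
  Sum = 7938.5875 µg/L·h
IV tail: 243.6/0.151 = 1613.245; AUC_iv,0→∞ = 7938.5875 + 1613.245 = 9551.8325 µg/L·h
Trapezoidal AUC_0→9.5 (transdermal patch):
  [0→2]: (0.0+478.0)/2 × 2 = 478.0
  [2→6]: (478.0+337.1)/2 × 4 = 1630.2
  [6→8]: (337.1+251.7)/2 × 2 = 588.8
  [8→9]: (251.7+216.8)/2 × 1 = 234.25
  [9→9.5]: (216.8+201.1)/2 × 0.5 = 104.475
  Sum = 3035.725 µg/L·h
transdermal patch tail: 201.1/0.151 = 1331.788; AUC_ev,0→∞ = 3035.725 + 1331.788 = 4367.513 µg/L·h
F = (AUC_ev/D_ev)/(AUC_iv/D_iv) = (4367.513/20)/(9551.8325/10) = 218.37565/955.18325 = 0.2286

F = 0.229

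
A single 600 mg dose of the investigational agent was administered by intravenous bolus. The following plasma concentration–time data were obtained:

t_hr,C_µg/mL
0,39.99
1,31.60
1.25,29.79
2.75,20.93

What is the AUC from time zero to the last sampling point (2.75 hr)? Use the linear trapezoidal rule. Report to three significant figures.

Trapezoidal AUC_0→2.75:
  [0→1]: (39.99+31.60)/2 × 1 = 35.795
  [1→1.25]: (31.60+29.79)/2 × 0.25 = 7.67375
  [1.25→2.75]: (29.79+20.93)/2 × 1.5 = 38.04
  Sum = 81.50875 µg/mL·hr

AUC = 81.5 µg/mL·hr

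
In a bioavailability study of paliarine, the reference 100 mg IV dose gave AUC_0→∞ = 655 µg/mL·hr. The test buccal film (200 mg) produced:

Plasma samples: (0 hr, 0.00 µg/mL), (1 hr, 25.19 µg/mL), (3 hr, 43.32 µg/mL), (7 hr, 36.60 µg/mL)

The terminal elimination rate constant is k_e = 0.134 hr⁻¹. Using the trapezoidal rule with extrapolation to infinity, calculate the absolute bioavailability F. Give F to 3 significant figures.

Trapezoidal AUC_0→7 (buccal film):
  [0→1]: (0.00+25.19)/2 × 1 = 12.595
  [1→3]: (25.19+43.32)/2 × 2 = 68.51
  [3→7]: (43.32+36.60)/2 × 4 = 159.84
  Sum = 240.945 µg/mL·hr
Tail: C_last/k_e = 36.60/0.134 = 273.134
AUC_0→∞ (buccal film) = 240.945 + 273.134 = 514.079 µg/mL·hr
F = (AUC_ev/D_ev)/(AUC_iv/D_iv) = (514.079/200)/(655/100) = 2.570395/6.55 = 0.3924

F = 0.392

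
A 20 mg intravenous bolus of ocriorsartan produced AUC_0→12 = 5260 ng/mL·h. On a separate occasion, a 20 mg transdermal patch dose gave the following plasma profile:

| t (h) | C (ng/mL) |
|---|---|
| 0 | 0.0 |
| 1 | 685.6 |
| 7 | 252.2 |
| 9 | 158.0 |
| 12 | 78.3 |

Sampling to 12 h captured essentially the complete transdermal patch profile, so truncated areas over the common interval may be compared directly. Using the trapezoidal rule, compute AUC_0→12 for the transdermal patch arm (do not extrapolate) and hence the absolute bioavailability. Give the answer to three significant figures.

Trapezoidal AUC_0→12 (transdermal patch):
  [0→1]: (0.0+685.6)/2 × 1 = 342.8
  [1→7]: (685.6+252.2)/2 × 6 = 2813.4
  [7→9]: (252.2+158.0)/2 × 2 = 410.2
  [9→12]: (158.0+78.3)/2 × 3 = 354.45
  Sum = 3920.85 ng/mL·h
F = (AUC_ev/D_ev)/(AUC_iv/D_iv) = (3920.85/20)/(5260/20) = 196.0425/263 = 0.7454

F = 0.745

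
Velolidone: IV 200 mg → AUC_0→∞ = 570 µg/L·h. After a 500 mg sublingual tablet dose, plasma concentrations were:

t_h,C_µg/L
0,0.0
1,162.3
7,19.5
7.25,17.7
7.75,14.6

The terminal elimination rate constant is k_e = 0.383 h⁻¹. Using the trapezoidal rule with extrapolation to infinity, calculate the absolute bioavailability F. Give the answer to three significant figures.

F = 0.475

Trapezoidal AUC_0→7.75 (sublingual tablet):
  [0→1]: (0.0+162.3)/2 × 1 = 81.15
  [1→7]: (162.3+19.5)/2 × 6 = 545.4
  [7→7.25]: (19.5+17.7)/2 × 0.25 = 4.65
  [7.25→7.75]: (17.7+14.6)/2 × 0.5 = 8.075
  Sum = 639.275 µg/L·h
Tail: C_last/k_e = 14.6/0.383 = 38.120
AUC_0→∞ (sublingual tablet) = 639.275 + 38.120 = 677.395 µg/L·h
F = (AUC_ev/D_ev)/(AUC_iv/D_iv) = (677.395/500)/(570/200) = 1.35479/2.85 = 0.4754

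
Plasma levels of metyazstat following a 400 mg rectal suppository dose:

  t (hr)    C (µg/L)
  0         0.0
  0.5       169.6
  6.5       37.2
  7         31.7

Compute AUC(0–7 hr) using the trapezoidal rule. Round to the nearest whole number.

AUC = 680 µg/L·hr

Trapezoidal AUC_0→7:
  [0→0.5]: (0.0+169.6)/2 × 0.5 = 42.4
  [0.5→6.5]: (169.6+37.2)/2 × 6 = 620.4
  [6.5→7]: (37.2+31.7)/2 × 0.5 = 17.225
  Sum = 680.025 µg/L·hr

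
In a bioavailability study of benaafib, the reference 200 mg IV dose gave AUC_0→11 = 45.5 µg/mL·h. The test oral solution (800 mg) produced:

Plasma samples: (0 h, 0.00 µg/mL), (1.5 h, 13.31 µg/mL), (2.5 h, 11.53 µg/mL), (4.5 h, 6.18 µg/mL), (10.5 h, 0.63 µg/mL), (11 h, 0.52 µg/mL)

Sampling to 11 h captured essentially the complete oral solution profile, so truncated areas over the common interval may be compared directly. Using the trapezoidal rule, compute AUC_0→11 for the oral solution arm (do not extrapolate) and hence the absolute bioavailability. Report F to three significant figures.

Trapezoidal AUC_0→11 (oral solution):
  [0→1.5]: (0.00+13.31)/2 × 1.5 = 9.9825
  [1.5→2.5]: (13.31+11.53)/2 × 1 = 12.42
  [2.5→4.5]: (11.53+6.18)/2 × 2 = 17.71
  [4.5→10.5]: (6.18+0.63)/2 × 6 = 20.43
  [10.5→11]: (0.63+0.52)/2 × 0.5 = 0.2875
  Sum = 60.83 µg/mL·h
F = (AUC_ev/D_ev)/(AUC_iv/D_iv) = (60.83/800)/(45.5/200) = 0.0760375/0.2275 = 0.3342

F = 0.334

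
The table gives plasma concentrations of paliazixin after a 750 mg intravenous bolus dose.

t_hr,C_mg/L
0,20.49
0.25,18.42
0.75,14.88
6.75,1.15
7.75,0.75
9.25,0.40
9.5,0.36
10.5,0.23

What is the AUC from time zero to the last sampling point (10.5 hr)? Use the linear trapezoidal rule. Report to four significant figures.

AUC = 63.48 mg/L·hr

Trapezoidal AUC_0→10.5:
  [0→0.25]: (20.49+18.42)/2 × 0.25 = 4.86375
  [0.25→0.75]: (18.42+14.88)/2 × 0.5 = 8.325
  [0.75→6.75]: (14.88+1.15)/2 × 6 = 48.09
  [6.75→7.75]: (1.15+0.75)/2 × 1 = 0.95
  [7.75→9.25]: (0.75+0.40)/2 × 1.5 = 0.8625
  [9.25→9.5]: (0.40+0.36)/2 × 0.25 = 0.095
  [9.5→10.5]: (0.36+0.23)/2 × 1 = 0.295
  Sum = 63.48125 mg/L·hr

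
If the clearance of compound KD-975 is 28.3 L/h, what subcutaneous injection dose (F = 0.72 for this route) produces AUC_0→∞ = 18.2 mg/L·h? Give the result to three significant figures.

Dose = CL × AUC_0→∞ / F
     = 28.3 × 18.2 / 0.72 = 715.361 mg

Dose = 715 mg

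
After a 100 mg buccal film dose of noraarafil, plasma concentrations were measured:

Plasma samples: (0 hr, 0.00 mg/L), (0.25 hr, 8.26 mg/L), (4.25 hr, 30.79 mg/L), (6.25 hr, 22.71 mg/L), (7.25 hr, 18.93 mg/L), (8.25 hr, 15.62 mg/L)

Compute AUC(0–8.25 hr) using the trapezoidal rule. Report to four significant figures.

AUC = 170.7 mg/L·hr

Trapezoidal AUC_0→8.25:
  [0→0.25]: (0.00+8.26)/2 × 0.25 = 1.0325
  [0.25→4.25]: (8.26+30.79)/2 × 4 = 78.1
  [4.25→6.25]: (30.79+22.71)/2 × 2 = 53.5
  [6.25→7.25]: (22.71+18.93)/2 × 1 = 20.82
  [7.25→8.25]: (18.93+15.62)/2 × 1 = 17.275
  Sum = 170.7275 mg/L·hr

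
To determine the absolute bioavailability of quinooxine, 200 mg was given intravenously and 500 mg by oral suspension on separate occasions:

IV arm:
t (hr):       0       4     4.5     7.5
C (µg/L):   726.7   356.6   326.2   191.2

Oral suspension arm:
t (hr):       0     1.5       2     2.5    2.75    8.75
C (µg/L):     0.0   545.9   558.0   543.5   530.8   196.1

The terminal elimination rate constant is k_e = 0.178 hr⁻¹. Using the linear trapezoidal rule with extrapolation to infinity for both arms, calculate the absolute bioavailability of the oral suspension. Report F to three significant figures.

Trapezoidal AUC_0→7.5 (IV):
  [0→4]: (726.7+356.6)/2 × 4 = 2166.6
  [4→4.5]: (356.6+326.2)/2 × 0.5 = 170.7
  [4.5→7.5]: (326.2+191.2)/2 × 3 = 776.1
  Sum = 3113.4 µg/L·hr
IV tail: 191.2/0.178 = 1074.157; AUC_iv,0→∞ = 3113.4 + 1074.157 = 4187.557 µg/L·hr
Trapezoidal AUC_0→8.75 (oral suspension):
  [0→1.5]: (0.0+545.9)/2 × 1.5 = 409.425
  [1.5→2]: (545.9+558.0)/2 × 0.5 = 275.975
  [2→2.5]: (558.0+543.5)/2 × 0.5 = 275.375
  [2.5→2.75]: (543.5+530.8)/2 × 0.25 = 134.2875
  [2.75→8.75]: (530.8+196.1)/2 × 6 = 2180.7
  Sum = 3275.7625 µg/L·hr
oral suspension tail: 196.1/0.178 = 1101.685; AUC_ev,0→∞ = 3275.7625 + 1101.685 = 4377.4475 µg/L·hr
F = (AUC_ev/D_ev)/(AUC_iv/D_iv) = (4377.4475/500)/(4187.557/200) = 8.754895/20.937785 = 0.4181

F = 0.418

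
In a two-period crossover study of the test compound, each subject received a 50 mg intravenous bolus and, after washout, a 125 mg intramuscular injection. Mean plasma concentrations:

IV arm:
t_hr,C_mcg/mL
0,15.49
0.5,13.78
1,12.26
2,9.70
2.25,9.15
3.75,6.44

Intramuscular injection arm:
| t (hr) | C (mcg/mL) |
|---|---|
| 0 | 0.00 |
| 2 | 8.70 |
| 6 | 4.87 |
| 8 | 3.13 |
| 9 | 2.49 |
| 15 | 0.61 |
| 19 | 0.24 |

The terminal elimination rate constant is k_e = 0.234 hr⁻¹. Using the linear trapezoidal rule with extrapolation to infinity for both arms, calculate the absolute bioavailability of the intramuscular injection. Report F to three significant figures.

Trapezoidal AUC_0→3.75 (IV):
  [0→0.5]: (15.49+13.78)/2 × 0.5 = 7.3175
  [0.5→1]: (13.78+12.26)/2 × 0.5 = 6.51
  [1→2]: (12.26+9.70)/2 × 1 = 10.98
  [2→2.25]: (9.70+9.15)/2 × 0.25 = 2.35625
  [2.25→3.75]: (9.15+6.44)/2 × 1.5 = 11.6925
  Sum = 38.85625 mcg/mL·hr
IV tail: 6.44/0.234 = 27.521; AUC_iv,0→∞ = 38.85625 + 27.521 = 66.37725 mcg/mL·hr
Trapezoidal AUC_0→19 (intramuscular injection):
  [0→2]: (0.00+8.70)/2 × 2 = 8.7
  [2→6]: (8.70+4.87)/2 × 4 = 27.14
  [6→8]: (4.87+3.13)/2 × 2 = 8.0
  [8→9]: (3.13+2.49)/2 × 1 = 2.81
  [9→15]: (2.49+0.61)/2 × 6 = 9.3
  [15→19]: (0.61+0.24)/2 × 4 = 1.7
  Sum = 57.65 mcg/mL·hr
intramuscular injection tail: 0.24/0.234 = 1.026; AUC_ev,0→∞ = 57.65 + 1.026 = 58.676 mcg/mL·hr
F = (AUC_ev/D_ev)/(AUC_iv/D_iv) = (58.676/125)/(66.37725/50) = 0.469408/1.327545 = 0.3536

F = 0.354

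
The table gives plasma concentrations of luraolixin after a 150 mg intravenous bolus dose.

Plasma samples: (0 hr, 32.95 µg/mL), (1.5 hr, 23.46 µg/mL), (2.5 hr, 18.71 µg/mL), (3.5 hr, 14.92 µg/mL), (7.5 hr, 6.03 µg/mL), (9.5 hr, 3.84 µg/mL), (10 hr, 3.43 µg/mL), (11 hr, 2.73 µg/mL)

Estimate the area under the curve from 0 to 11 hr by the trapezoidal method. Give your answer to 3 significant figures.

AUC = 137 µg/mL·hr

Trapezoidal AUC_0→11:
  [0→1.5]: (32.95+23.46)/2 × 1.5 = 42.3075
  [1.5→2.5]: (23.46+18.71)/2 × 1 = 21.085
  [2.5→3.5]: (18.71+14.92)/2 × 1 = 16.815
  [3.5→7.5]: (14.92+6.03)/2 × 4 = 41.9
  [7.5→9.5]: (6.03+3.84)/2 × 2 = 9.87
  [9.5→10]: (3.84+3.43)/2 × 0.5 = 1.8175
  [10→11]: (3.43+2.73)/2 × 1 = 3.08
  Sum = 136.875 µg/mL·hr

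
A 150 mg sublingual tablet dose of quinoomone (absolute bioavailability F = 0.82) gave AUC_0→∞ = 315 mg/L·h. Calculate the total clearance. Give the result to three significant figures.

CL = 0.390 L/h

CL = F × Dose / AUC_0→∞
   = 0.82 × 150 / 315 = 0.390476 L/h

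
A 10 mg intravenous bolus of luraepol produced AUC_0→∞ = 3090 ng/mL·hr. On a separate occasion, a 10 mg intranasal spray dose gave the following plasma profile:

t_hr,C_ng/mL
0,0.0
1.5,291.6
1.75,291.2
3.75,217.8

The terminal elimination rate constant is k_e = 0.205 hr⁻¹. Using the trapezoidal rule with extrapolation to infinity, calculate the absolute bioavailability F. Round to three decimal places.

Trapezoidal AUC_0→3.75 (intranasal spray):
  [0→1.5]: (0.0+291.6)/2 × 1.5 = 218.7
  [1.5→1.75]: (291.6+291.2)/2 × 0.25 = 72.85
  [1.75→3.75]: (291.2+217.8)/2 × 2 = 509.0
  Sum = 800.55 ng/mL·hr
Tail: C_last/k_e = 217.8/0.205 = 1062.439
AUC_0→∞ (intranasal spray) = 800.55 + 1062.439 = 1862.989 ng/mL·hr
F = (AUC_ev/D_ev)/(AUC_iv/D_iv) = (1862.989/10)/(3090/10) = 186.2989/309 = 0.6029

F = 0.603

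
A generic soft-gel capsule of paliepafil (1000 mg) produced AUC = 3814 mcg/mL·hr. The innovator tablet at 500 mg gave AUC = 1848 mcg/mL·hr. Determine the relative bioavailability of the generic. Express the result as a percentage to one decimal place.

F_rel = (AUC_test/D_test) / (AUC_ref/D_ref)
      = (3814/1000) / (1848/500)
      = 3.814 / 3.696 = 1.0319 = 103.19%

F_rel = 103.2%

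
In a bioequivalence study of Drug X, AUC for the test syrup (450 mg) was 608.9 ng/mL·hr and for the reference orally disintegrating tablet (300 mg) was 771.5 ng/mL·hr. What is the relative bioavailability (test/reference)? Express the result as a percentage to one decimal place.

F_rel = 52.6%

F_rel = (AUC_test/D_test) / (AUC_ref/D_ref)
      = (608.9/450) / (771.5/300)
      = 1.35311 / 2.57167 = 0.5262 = 52.62%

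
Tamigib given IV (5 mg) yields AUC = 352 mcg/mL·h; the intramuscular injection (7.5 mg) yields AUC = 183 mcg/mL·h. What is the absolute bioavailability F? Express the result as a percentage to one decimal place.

F = (AUC_ev / D_ev) / (AUC_iv / D_iv)
  = (183/7.5) / (352/5)
  = 24.4 / 70.4 = 0.3466
  = 34.66%

F = 34.7%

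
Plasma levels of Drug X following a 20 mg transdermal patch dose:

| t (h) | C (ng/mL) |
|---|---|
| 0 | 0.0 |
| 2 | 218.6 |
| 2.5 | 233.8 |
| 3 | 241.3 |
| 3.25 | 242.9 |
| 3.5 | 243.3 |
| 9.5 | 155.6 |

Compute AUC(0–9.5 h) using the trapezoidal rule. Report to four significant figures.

Trapezoidal AUC_0→9.5:
  [0→2]: (0.0+218.6)/2 × 2 = 218.6
  [2→2.5]: (218.6+233.8)/2 × 0.5 = 113.1
  [2.5→3]: (233.8+241.3)/2 × 0.5 = 118.775
  [3→3.25]: (241.3+242.9)/2 × 0.25 = 60.525
  [3.25→3.5]: (242.9+243.3)/2 × 0.25 = 60.775
  [3.5→9.5]: (243.3+155.6)/2 × 6 = 1196.7
  Sum = 1768.475 ng/mL·h

AUC = 1768 ng/mL·h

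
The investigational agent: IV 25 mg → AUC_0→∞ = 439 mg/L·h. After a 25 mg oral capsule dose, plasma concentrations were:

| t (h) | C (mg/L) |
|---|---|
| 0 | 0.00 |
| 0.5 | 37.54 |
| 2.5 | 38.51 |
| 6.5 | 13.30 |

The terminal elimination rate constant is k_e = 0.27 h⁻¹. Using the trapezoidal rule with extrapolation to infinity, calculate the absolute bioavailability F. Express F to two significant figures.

F = 0.54

Trapezoidal AUC_0→6.5 (oral capsule):
  [0→0.5]: (0.00+37.54)/2 × 0.5 = 9.385
  [0.5→2.5]: (37.54+38.51)/2 × 2 = 76.05
  [2.5→6.5]: (38.51+13.30)/2 × 4 = 103.62
  Sum = 189.055 mg/L·h
Tail: C_last/k_e = 13.30/0.27 = 49.259
AUC_0→∞ (oral capsule) = 189.055 + 49.259 = 238.314 mg/L·h
F = (AUC_ev/D_ev)/(AUC_iv/D_iv) = (238.314/25)/(439/25) = 9.53256/17.56 = 0.5429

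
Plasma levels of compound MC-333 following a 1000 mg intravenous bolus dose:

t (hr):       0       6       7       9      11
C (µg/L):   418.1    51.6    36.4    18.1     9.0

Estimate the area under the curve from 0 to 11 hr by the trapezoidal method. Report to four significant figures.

Trapezoidal AUC_0→11:
  [0→6]: (418.1+51.6)/2 × 6 = 1409.1
  [6→7]: (51.6+36.4)/2 × 1 = 44.0
  [7→9]: (36.4+18.1)/2 × 2 = 54.5
  [9→11]: (18.1+9.0)/2 × 2 = 27.1
  Sum = 1534.7 µg/L·hr

AUC = 1535 µg/L·hr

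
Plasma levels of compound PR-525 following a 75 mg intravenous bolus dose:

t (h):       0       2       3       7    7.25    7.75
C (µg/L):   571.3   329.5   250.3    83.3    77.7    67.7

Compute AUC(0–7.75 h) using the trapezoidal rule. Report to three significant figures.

Trapezoidal AUC_0→7.75:
  [0→2]: (571.3+329.5)/2 × 2 = 900.8
  [2→3]: (329.5+250.3)/2 × 1 = 289.9
  [3→7]: (250.3+83.3)/2 × 4 = 667.2
  [7→7.25]: (83.3+77.7)/2 × 0.25 = 20.125
  [7.25→7.75]: (77.7+67.7)/2 × 0.5 = 36.35
  Sum = 1914.375 µg/L·h

AUC = 1910 µg/L·h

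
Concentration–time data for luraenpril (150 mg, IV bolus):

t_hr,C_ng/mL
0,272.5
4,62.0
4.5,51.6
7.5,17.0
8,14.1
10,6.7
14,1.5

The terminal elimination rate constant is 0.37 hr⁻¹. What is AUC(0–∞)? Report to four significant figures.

AUC = 849.3 ng/mL·hr

Trapezoidal AUC_0→14:
  [0→4]: (272.5+62.0)/2 × 4 = 669.0
  [4→4.5]: (62.0+51.6)/2 × 0.5 = 28.4
  [4.5→7.5]: (51.6+17.0)/2 × 3 = 102.9
  [7.5→8]: (17.0+14.1)/2 × 0.5 = 7.775
  [8→10]: (14.1+6.7)/2 × 2 = 20.8
  [10→14]: (6.7+1.5)/2 × 4 = 16.4
  Sum = 845.275 ng/mL·hr
Extrapolated tail: C_last / k_e = 1.5 / 0.37 = 4.054
AUC_0→∞ = 845.275 + 4.054 = 849.329 ng/mL·hr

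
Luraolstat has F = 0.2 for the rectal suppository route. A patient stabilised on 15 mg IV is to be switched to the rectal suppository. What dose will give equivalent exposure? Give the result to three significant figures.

D_rectal = 75.0 mg

For equal systemic exposure: F × D_ev = D_iv
D_ev = D_iv / F = 15 / 0.2 = 75 mg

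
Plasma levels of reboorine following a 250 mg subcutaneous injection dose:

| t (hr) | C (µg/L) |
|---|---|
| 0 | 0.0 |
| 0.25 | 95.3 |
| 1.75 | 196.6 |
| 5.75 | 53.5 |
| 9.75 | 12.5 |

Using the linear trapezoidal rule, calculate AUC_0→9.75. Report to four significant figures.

AUC = 863.0 µg/L·hr

Trapezoidal AUC_0→9.75:
  [0→0.25]: (0.0+95.3)/2 × 0.25 = 11.9125
  [0.25→1.75]: (95.3+196.6)/2 × 1.5 = 218.925
  [1.75→5.75]: (196.6+53.5)/2 × 4 = 500.2
  [5.75→9.75]: (53.5+12.5)/2 × 4 = 132.0
  Sum = 863.0375 µg/L·hr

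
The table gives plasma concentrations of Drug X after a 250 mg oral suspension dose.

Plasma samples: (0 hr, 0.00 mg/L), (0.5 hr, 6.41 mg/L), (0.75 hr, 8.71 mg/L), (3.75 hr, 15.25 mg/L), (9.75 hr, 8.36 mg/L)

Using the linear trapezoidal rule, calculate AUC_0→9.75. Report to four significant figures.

Trapezoidal AUC_0→9.75:
  [0→0.5]: (0.00+6.41)/2 × 0.5 = 1.6025
  [0.5→0.75]: (6.41+8.71)/2 × 0.25 = 1.89
  [0.75→3.75]: (8.71+15.25)/2 × 3 = 35.94
  [3.75→9.75]: (15.25+8.36)/2 × 6 = 70.83
  Sum = 110.2625 mg/L·hr

AUC = 110.3 mg/L·hr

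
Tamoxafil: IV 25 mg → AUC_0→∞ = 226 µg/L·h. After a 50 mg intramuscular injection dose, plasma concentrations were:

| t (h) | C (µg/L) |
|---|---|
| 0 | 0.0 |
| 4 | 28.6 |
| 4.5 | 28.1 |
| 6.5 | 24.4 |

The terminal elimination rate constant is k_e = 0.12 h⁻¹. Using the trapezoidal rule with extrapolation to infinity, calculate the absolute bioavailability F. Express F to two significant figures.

F = 0.72

Trapezoidal AUC_0→6.5 (intramuscular injection):
  [0→4]: (0.0+28.6)/2 × 4 = 57.2
  [4→4.5]: (28.6+28.1)/2 × 0.5 = 14.175
  [4.5→6.5]: (28.1+24.4)/2 × 2 = 52.5
  Sum = 123.875 µg/L·h
Tail: C_last/k_e = 24.4/0.12 = 203.333
AUC_0→∞ (intramuscular injection) = 123.875 + 203.333 = 327.208 µg/L·h
F = (AUC_ev/D_ev)/(AUC_iv/D_iv) = (327.208/50)/(226/25) = 6.54416/9.04 = 0.7239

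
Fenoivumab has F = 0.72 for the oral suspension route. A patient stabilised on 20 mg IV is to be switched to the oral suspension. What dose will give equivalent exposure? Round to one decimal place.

D_oral = 27.8 mg

For equal systemic exposure: F × D_ev = D_iv
D_ev = D_iv / F = 20 / 0.72 = 27.7778 mg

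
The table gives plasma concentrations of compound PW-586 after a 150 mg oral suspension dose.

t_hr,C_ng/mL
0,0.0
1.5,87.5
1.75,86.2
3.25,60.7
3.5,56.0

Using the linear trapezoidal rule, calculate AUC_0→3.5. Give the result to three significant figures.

AUC = 212 ng/mL·hr

Trapezoidal AUC_0→3.5:
  [0→1.5]: (0.0+87.5)/2 × 1.5 = 65.625
  [1.5→1.75]: (87.5+86.2)/2 × 0.25 = 21.7125
  [1.75→3.25]: (86.2+60.7)/2 × 1.5 = 110.175
  [3.25→3.5]: (60.7+56.0)/2 × 0.25 = 14.5875
  Sum = 212.1 ng/mL·hr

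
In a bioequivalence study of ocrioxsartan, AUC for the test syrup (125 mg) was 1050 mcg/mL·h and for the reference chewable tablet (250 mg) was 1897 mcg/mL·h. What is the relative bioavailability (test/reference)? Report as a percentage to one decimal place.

F_rel = 110.7%

F_rel = (AUC_test/D_test) / (AUC_ref/D_ref)
      = (1050/125) / (1897/250)
      = 8.4 / 7.588 = 1.1070 = 110.70%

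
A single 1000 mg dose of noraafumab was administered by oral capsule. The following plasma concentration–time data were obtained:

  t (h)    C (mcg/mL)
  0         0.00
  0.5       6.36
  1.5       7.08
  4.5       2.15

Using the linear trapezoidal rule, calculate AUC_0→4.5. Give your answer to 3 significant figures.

AUC = 22.2 mcg/mL·h

Trapezoidal AUC_0→4.5:
  [0→0.5]: (0.00+6.36)/2 × 0.5 = 1.59
  [0.5→1.5]: (6.36+7.08)/2 × 1 = 6.72
  [1.5→4.5]: (7.08+2.15)/2 × 3 = 13.845
  Sum = 22.155 mcg/mL·h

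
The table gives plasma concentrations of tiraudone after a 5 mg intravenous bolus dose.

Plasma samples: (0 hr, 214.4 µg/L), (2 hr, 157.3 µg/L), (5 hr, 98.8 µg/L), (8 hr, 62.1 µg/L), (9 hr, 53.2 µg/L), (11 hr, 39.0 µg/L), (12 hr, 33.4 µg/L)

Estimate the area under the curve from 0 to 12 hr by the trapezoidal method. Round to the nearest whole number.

AUC = 1183 µg/L·hr

Trapezoidal AUC_0→12:
  [0→2]: (214.4+157.3)/2 × 2 = 371.7
  [2→5]: (157.3+98.8)/2 × 3 = 384.15
  [5→8]: (98.8+62.1)/2 × 3 = 241.35
  [8→9]: (62.1+53.2)/2 × 1 = 57.65
  [9→11]: (53.2+39.0)/2 × 2 = 92.2
  [11→12]: (39.0+33.4)/2 × 1 = 36.2
  Sum = 1183.25 µg/L·hr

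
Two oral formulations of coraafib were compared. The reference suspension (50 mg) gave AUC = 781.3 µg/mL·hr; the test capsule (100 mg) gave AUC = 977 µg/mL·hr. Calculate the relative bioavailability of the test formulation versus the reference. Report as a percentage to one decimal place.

F_rel = (AUC_test/D_test) / (AUC_ref/D_ref)
      = (977/100) / (781.3/50)
      = 9.77 / 15.626 = 0.6252 = 62.52%

F_rel = 62.5%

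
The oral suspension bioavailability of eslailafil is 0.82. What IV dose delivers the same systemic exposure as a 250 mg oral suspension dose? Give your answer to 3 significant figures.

Systemic exposure from an extravascular dose = F × D_ev, so the equivalent IV dose is F × D_ev.
D_iv = F × D_ev = 0.82 × 250 = 205 mg

D_iv = 205 mg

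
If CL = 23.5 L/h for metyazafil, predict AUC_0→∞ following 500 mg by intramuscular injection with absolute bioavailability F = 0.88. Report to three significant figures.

AUC = 18.7 mg/L·h

AUC_0→∞ = F × Dose / CL
        = 0.88 × 500 / 23.5 = 18.7234 mg/L·h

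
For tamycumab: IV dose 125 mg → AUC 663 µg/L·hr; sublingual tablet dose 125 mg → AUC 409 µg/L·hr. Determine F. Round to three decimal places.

F = 0.617

F = (AUC_ev / D_ev) / (AUC_iv / D_iv)
  = (409/125) / (663/125)
  = 3.272 / 5.304 = 0.6169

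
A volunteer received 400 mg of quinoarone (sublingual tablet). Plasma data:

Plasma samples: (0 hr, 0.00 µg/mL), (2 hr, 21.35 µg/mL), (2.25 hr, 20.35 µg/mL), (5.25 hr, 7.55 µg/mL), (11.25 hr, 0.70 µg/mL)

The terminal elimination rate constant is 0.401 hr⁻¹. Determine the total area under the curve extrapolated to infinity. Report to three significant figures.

Trapezoidal AUC_0→11.25:
  [0→2]: (0.00+21.35)/2 × 2 = 21.35
  [2→2.25]: (21.35+20.35)/2 × 0.25 = 5.2125
  [2.25→5.25]: (20.35+7.55)/2 × 3 = 41.85
  [5.25→11.25]: (7.55+0.70)/2 × 6 = 24.75
  Sum = 93.1625 µg/mL·hr
Extrapolated tail: C_last / k_e = 0.70 / 0.401 = 1.746
AUC_0→∞ = 93.1625 + 1.746 = 94.9085 µg/mL·hr

AUC = 94.9 µg/mL·hr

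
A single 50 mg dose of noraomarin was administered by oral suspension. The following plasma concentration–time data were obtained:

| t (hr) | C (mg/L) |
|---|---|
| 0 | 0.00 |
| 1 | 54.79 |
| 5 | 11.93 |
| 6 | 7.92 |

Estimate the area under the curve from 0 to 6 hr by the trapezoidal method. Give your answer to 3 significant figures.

AUC = 171 mg/L·hr

Trapezoidal AUC_0→6:
  [0→1]: (0.00+54.79)/2 × 1 = 27.395
  [1→5]: (54.79+11.93)/2 × 4 = 133.44
  [5→6]: (11.93+7.92)/2 × 1 = 9.925
  Sum = 170.76 mg/L·hr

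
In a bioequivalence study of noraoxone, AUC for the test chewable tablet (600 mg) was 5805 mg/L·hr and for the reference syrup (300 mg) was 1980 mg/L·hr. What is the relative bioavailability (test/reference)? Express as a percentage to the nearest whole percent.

F_rel = (AUC_test/D_test) / (AUC_ref/D_ref)
      = (5805/600) / (1980/300)
      = 9.675 / 6.6 = 1.4659 = 146.59%

F_rel = 147%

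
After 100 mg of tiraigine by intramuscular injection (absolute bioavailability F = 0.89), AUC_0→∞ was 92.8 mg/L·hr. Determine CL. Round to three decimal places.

CL = F × Dose / AUC_0→∞
   = 0.89 × 100 / 92.8 = 0.959052 L/hr

CL = 0.959 L/hr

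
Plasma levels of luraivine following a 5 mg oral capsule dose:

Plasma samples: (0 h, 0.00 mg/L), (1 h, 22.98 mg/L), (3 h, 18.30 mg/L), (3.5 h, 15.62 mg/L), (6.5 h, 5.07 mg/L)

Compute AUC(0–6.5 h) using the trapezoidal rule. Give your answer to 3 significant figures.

Trapezoidal AUC_0→6.5:
  [0→1]: (0.00+22.98)/2 × 1 = 11.49
  [1→3]: (22.98+18.30)/2 × 2 = 41.28
  [3→3.5]: (18.30+15.62)/2 × 0.5 = 8.48
  [3.5→6.5]: (15.62+5.07)/2 × 3 = 31.035
  Sum = 92.285 mg/L·h

AUC = 92.3 mg/L·h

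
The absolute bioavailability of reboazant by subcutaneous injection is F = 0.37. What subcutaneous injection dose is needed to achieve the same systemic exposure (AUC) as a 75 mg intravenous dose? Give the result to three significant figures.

D_subcutaneous = 203 mg

For equal systemic exposure: F × D_ev = D_iv
D_ev = D_iv / F = 75 / 0.37 = 202.703 mg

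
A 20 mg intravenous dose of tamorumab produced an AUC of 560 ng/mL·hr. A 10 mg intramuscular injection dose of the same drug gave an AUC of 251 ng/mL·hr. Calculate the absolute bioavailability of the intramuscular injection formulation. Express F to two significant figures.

F = 0.90

F = (AUC_ev / D_ev) / (AUC_iv / D_iv)
  = (251/10) / (560/20)
  = 25.1 / 28 = 0.8964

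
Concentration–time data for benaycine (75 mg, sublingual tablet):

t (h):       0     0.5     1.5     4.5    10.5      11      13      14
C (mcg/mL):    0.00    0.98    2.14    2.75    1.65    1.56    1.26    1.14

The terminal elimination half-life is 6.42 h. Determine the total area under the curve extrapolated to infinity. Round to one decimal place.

AUC = 37.7 mcg/mL·h

Trapezoidal AUC_0→14:
  [0→0.5]: (0.00+0.98)/2 × 0.5 = 0.245
  [0.5→1.5]: (0.98+2.14)/2 × 1 = 1.56
  [1.5→4.5]: (2.14+2.75)/2 × 3 = 7.335
  [4.5→10.5]: (2.75+1.65)/2 × 6 = 13.2
  [10.5→11]: (1.65+1.56)/2 × 0.5 = 0.8025
  [11→13]: (1.56+1.26)/2 × 2 = 2.82
  [13→14]: (1.26+1.14)/2 × 1 = 1.2
  Sum = 27.1625 mcg/mL·h
k_e = ln2 / t½ = 0.693147 / 6.42 = 0.1080 h^-1
Extrapolated tail: C_last / k_e = 1.14 / 0.108 = 10.556
AUC_0→∞ = 27.1625 + 10.556 = 37.7185 mcg/mL·h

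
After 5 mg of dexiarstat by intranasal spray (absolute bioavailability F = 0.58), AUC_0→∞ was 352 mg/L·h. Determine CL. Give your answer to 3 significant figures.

CL = 0.00824 L/h

CL = F × Dose / AUC_0→∞
   = 0.58 × 5 / 352 = 0.00823864 L/h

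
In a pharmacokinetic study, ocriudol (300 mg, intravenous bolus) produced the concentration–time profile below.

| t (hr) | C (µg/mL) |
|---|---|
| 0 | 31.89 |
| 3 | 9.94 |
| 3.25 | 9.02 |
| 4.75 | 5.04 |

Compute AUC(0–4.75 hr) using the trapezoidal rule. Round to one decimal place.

AUC = 75.7 µg/mL·hr

Trapezoidal AUC_0→4.75:
  [0→3]: (31.89+9.94)/2 × 3 = 62.745
  [3→3.25]: (9.94+9.02)/2 × 0.25 = 2.37
  [3.25→4.75]: (9.02+5.04)/2 × 1.5 = 10.545
  Sum = 75.66 µg/mL·hr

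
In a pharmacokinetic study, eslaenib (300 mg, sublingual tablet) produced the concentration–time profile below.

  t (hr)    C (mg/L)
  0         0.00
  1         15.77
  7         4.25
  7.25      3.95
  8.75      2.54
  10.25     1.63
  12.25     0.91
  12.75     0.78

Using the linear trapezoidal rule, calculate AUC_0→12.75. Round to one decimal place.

Trapezoidal AUC_0→12.75:
  [0→1]: (0.00+15.77)/2 × 1 = 7.885
  [1→7]: (15.77+4.25)/2 × 6 = 60.06
  [7→7.25]: (4.25+3.95)/2 × 0.25 = 1.025
  [7.25→8.75]: (3.95+2.54)/2 × 1.5 = 4.8675
  [8.75→10.25]: (2.54+1.63)/2 × 1.5 = 3.1275
  [10.25→12.25]: (1.63+0.91)/2 × 2 = 2.54
  [12.25→12.75]: (0.91+0.78)/2 × 0.5 = 0.4225
  Sum = 79.9275 mg/L·hr

AUC = 79.9 mg/L·hr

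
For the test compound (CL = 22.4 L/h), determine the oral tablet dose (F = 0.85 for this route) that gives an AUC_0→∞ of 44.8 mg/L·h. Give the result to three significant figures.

Dose = 1180 mg

Dose = CL × AUC_0→∞ / F
     = 22.4 × 44.8 / 0.85 = 1180.61 mg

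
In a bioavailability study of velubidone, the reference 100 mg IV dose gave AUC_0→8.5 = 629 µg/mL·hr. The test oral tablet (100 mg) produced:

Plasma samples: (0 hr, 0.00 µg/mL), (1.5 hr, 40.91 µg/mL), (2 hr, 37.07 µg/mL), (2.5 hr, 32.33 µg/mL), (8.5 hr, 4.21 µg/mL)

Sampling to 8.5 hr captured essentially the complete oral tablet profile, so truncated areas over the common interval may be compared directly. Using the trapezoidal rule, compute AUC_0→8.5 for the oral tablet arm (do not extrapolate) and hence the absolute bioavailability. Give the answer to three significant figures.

Trapezoidal AUC_0→8.5 (oral tablet):
  [0→1.5]: (0.00+40.91)/2 × 1.5 = 30.6825
  [1.5→2]: (40.91+37.07)/2 × 0.5 = 19.495
  [2→2.5]: (37.07+32.33)/2 × 0.5 = 17.35
  [2.5→8.5]: (32.33+4.21)/2 × 6 = 109.62
  Sum = 177.1475 µg/mL·hr
F = (AUC_ev/D_ev)/(AUC_iv/D_iv) = (177.1475/100)/(629/100) = 1.771475/6.29 = 0.2816

F = 0.282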